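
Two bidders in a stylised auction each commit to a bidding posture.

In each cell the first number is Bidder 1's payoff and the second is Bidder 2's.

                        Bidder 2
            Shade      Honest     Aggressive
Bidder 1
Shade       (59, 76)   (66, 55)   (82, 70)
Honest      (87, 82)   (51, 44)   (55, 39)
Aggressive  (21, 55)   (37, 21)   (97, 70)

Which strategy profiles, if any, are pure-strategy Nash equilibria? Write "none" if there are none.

Bidder 1 against Shade: payoffs 59, 87, 21 → best response Honest.
Bidder 1 against Honest: payoffs 66, 51, 37 → best response Shade.
Bidder 1 against Aggressive: payoffs 82, 55, 97 → best response Aggressive.
Bidder 2 against Shade: payoffs 76, 55, 70 → best response Shade.
Bidder 2 against Honest: payoffs 82, 44, 39 → best response Shade.
Bidder 2 against Aggressive: payoffs 55, 21, 70 → best response Aggressive.
Mutual best responses: (Honest, Shade); (Aggressive, Aggressive).

Pure-strategy Nash equilibria: (Honest, Shade) and (Aggressive, Aggressive)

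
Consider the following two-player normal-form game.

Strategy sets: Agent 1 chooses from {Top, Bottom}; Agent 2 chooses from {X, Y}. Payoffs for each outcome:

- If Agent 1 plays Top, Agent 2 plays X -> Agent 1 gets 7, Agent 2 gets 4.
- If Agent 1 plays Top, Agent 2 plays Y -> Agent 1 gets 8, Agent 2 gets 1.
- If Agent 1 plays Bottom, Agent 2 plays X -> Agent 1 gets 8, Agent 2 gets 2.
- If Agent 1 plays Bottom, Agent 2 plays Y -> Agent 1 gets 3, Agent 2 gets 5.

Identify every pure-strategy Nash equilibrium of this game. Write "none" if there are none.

Agent 1 against X: payoffs 7, 8 → best response Bottom.
Agent 1 against Y: payoffs 8, 3 → best response Top.
Agent 2 against Top: payoffs 4, 1 → best response X.
Agent 2 against Bottom: payoffs 2, 5 → best response Y.
No profile is a mutual best response for all players.

This game has no pure Nash equilibrium.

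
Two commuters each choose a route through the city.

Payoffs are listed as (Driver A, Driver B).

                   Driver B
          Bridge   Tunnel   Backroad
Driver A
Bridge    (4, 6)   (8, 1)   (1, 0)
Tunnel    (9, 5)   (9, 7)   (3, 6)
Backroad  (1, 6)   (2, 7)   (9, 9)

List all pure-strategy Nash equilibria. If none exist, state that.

(Tunnel, Tunnel); (Backroad, Backroad)

Driver A against Bridge: payoffs 4, 9, 1 → best response Tunnel.
Driver A against Tunnel: payoffs 8, 9, 2 → best response Tunnel.
Driver A against Backroad: payoffs 1, 3, 9 → best response Backroad.
Driver B against Bridge: payoffs 6, 1, 0 → best response Bridge.
Driver B against Tunnel: payoffs 5, 7, 6 → best response Tunnel.
Driver B against Backroad: payoffs 6, 7, 9 → best response Backroad.
Mutual best responses: (Tunnel, Tunnel); (Backroad, Backroad).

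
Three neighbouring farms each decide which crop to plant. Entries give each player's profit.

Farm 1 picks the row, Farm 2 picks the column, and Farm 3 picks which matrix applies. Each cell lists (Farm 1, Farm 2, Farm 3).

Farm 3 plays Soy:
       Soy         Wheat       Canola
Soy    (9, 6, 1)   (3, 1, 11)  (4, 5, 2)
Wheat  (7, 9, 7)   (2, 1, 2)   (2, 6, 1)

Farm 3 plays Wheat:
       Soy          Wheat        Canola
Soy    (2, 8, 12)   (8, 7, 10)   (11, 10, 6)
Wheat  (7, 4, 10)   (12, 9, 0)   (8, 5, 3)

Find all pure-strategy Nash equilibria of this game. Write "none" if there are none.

(Soy, Canola, Wheat)

(Soy, Soy, Soy): Farm 3 can switch to Wheat (1 → 12). Not NE.
(Soy, Soy, Wheat): Farm 1 can switch to Wheat (2 → 7). Not NE.
(Soy, Wheat, Soy): Farm 2 can switch to Soy (1 → 6). Not NE.
(Soy, Wheat, Wheat): Farm 1 can switch to Wheat (8 → 12). Not NE.
(Soy, Canola, Soy): Farm 2 can switch to Soy (5 → 6). Not NE.
(Soy, Canola, Wheat): Farm 1 gets 11, best alternative 8; Farm 2 gets 10, best alternative 8; Farm 3 gets 6, best alternative 2. No profitable deviation — NE.
(Wheat, Soy, Soy): Farm 1 can switch to Soy (7 → 9). Not NE.
(Wheat, Soy, Wheat): Farm 2 can switch to Wheat (4 → 9). Not NE.
(Wheat, Wheat, Soy): Farm 1 can switch to Soy (2 → 3). Not NE.
(Wheat, Wheat, Wheat): Farm 3 can switch to Soy (0 → 2). Not NE.
(Wheat, Canola, Soy): Farm 1 can switch to Soy (2 → 4). Not NE.
(The remaining 1 profile has a profitable deviation by the same check.)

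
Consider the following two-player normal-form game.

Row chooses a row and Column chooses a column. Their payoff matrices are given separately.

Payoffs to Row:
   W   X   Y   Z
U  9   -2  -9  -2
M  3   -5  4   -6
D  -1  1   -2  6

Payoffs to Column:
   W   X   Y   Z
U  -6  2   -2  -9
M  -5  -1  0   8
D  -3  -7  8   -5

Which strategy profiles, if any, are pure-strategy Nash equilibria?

This game has no pure Nash equilibrium.

(U, W): Column can switch to X (-6 → 2). Not NE.
(U, X): Row can switch to D (-2 → 1). Not NE.
(U, Y): Row can switch to M (-9 → 4). Not NE.
(U, Z): Row can switch to D (-2 → 6). Not NE.
(M, W): Row can switch to U (3 → 9). Not NE.
(M, X): Row can switch to U (-5 → -2). Not NE.
(M, Y): Column can switch to Z (0 → 8). Not NE.
(M, Z): Row can switch to U (-6 → -2). Not NE.
(D, W): Row can switch to U (-1 → 9). Not NE.
(D, X): Column can switch to W (-7 → -3). Not NE.
(The remaining 2 profiles each have a profitable deviation by the same check.)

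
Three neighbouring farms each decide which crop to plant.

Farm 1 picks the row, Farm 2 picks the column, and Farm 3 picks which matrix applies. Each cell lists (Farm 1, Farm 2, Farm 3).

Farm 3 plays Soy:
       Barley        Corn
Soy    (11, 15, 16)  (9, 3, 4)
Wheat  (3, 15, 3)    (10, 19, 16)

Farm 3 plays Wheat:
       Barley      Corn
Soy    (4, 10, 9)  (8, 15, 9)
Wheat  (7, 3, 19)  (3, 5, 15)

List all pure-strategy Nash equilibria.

The pure Nash equilibria are (Soy, Barley, Soy), (Soy, Corn, Wheat), (Wheat, Corn, Soy).

Farm 1 against (Barley, Soy): payoffs 11, 3 → best response Soy.
Farm 1 against (Barley, Wheat): payoffs 4, 7 → best response Wheat.
Farm 1 against (Corn, Soy): payoffs 9, 10 → best response Wheat.
Farm 1 against (Corn, Wheat): payoffs 8, 3 → best response Soy.
Farm 2 against (Soy, Soy): payoffs 15, 3 → best response Barley.
Farm 2 against (Soy, Wheat): payoffs 10, 15 → best response Corn.
Farm 2 against (Wheat, Soy): payoffs 15, 19 → best response Corn.
Farm 2 against (Wheat, Wheat): payoffs 3, 5 → best response Corn.
Farm 3 against (Soy, Barley): payoffs 16, 9 → best response Soy.
Farm 3 against (Soy, Corn): payoffs 4, 9 → best response Wheat.
Farm 3 against (Wheat, Barley): payoffs 3, 19 → best response Wheat.
Farm 3 against (Wheat, Corn): payoffs 16, 15 → best response Soy.
Mutual best responses: (Soy, Barley, Soy); (Soy, Corn, Wheat); (Wheat, Corn, Soy).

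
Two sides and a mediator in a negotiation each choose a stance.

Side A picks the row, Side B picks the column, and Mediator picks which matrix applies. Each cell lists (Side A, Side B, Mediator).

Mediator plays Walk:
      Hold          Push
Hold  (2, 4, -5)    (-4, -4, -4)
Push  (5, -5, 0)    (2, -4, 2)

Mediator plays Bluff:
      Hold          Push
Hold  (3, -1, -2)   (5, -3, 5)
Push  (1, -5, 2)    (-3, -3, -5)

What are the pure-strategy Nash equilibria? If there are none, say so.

The pure Nash equilibria are (Hold, Hold, Bluff), (Push, Push, Walk).

(Hold, Hold, Walk): Side A can switch to Push (2 → 5). Not NE.
(Hold, Hold, Bluff): Side A gets 3, best alternative 1; Side B gets -1, best alternative -3; Mediator gets -2, best alternative -5. No profitable deviation — NE.
(Hold, Push, Walk): Side A can switch to Push (-4 → 2). Not NE.
(Hold, Push, Bluff): Side B can switch to Hold (-3 → -1). Not NE.
(Push, Hold, Walk): Side B can switch to Push (-5 → -4). Not NE.
(Push, Hold, Bluff): Side A can switch to Hold (1 → 3). Not NE.
(Push, Push, Walk): Side A gets 2, best alternative -4; Side B gets -4, best alternative -5; Mediator gets 2, best alternative -5. No profitable deviation — NE.
(Push, Push, Bluff): Side A can switch to Hold (-3 → 5). Not NE.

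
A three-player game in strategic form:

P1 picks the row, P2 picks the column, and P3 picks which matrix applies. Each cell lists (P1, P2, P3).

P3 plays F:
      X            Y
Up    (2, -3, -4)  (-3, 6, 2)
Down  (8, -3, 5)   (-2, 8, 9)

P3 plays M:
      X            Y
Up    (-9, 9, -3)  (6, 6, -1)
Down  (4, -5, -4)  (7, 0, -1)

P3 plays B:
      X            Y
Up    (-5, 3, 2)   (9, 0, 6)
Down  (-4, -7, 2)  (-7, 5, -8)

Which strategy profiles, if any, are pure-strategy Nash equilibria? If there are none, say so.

(Up, X, F): P1 can switch to Down (2 → 8). Not NE.
(Up, X, M): P1 can switch to Down (-9 → 4). Not NE.
(Up, X, B): P1 can switch to Down (-5 → -4). Not NE.
(Up, Y, F): P1 can switch to Down (-3 → -2). Not NE.
(Up, Y, M): P1 can switch to Down (6 → 7). Not NE.
(Up, Y, B): P2 can switch to X (0 → 3). Not NE.
(Down, Y, F): P1 gets -2, best alternative -3; P2 gets 8, best alternative -3; P3 gets 9, best alternative -1. No profitable deviation — NE.
(The remaining 5 profiles each have a profitable deviation by the same check.)

(Down, Y, F)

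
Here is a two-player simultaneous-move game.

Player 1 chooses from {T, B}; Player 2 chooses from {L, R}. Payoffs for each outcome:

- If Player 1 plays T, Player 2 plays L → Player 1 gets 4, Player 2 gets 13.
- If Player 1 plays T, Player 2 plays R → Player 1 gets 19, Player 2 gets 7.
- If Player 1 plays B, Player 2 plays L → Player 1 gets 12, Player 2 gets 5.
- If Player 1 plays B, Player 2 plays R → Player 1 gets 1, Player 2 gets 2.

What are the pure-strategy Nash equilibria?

Player 1 against L: payoffs 4, 12 → best response B.
Player 1 against R: payoffs 19, 1 → best response T.
Player 2 against T: payoffs 13, 7 → best response L.
Player 2 against B: payoffs 5, 2 → best response L.
Mutual best responses: (B, L).

(B, L)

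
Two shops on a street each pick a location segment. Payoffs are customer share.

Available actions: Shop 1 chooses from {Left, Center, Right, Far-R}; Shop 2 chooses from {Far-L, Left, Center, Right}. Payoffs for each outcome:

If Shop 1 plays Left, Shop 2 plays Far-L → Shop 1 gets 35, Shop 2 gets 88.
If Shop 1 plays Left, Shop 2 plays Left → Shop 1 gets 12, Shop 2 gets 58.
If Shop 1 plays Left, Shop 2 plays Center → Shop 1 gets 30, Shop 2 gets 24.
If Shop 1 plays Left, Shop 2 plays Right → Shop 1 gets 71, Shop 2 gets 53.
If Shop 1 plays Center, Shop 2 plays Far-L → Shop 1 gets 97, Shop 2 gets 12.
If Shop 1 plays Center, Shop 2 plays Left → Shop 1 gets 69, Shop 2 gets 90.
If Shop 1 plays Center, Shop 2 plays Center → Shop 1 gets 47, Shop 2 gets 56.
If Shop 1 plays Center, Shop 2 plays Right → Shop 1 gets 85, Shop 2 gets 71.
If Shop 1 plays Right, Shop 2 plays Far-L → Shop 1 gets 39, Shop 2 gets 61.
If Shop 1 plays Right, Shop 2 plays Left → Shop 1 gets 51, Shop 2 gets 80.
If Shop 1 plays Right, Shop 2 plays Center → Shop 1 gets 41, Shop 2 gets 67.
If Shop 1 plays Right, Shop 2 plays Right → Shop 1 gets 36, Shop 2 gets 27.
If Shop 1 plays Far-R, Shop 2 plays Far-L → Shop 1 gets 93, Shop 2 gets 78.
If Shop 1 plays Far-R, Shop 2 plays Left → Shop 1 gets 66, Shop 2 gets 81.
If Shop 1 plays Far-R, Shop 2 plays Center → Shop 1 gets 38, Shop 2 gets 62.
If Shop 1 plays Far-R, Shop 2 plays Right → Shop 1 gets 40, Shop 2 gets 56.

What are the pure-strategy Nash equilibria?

Mark each player's best response to every combination of opponents' strategies; a profile where every player is best-responding is a pure Nash equilibrium.
Shop 1 against Far-L: payoffs 35, 97, 39, 93 → best response Center.
Shop 1 against Left: payoffs 12, 69, 51, 66 → best response Center.
Shop 1 against Center: payoffs 30, 47, 41, 38 → best response Center.
Shop 1 against Right: payoffs 71, 85, 36, 40 → best response Center.
Shop 2 against Left: payoffs 88, 58, 24, 53 → best response Far-L.
Shop 2 against Center: payoffs 12, 90, 56, 71 → best response Left.
Shop 2 against Right: payoffs 61, 80, 67, 27 → best response Left.
Shop 2 against Far-R: payoffs 78, 81, 62, 56 → best response Left.
Mutual best responses: (Center, Left).

(Center, Left)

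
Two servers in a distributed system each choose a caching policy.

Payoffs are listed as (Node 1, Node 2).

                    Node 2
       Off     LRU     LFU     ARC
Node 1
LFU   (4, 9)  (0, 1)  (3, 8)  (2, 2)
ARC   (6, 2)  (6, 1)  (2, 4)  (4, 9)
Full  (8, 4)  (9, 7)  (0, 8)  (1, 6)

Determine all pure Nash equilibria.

For each player, find the best response to each opponent profile; mutual best responses are the pure NE.
Node 1 against Off: payoffs 4, 6, 8 → best response Full.
Node 1 against LRU: payoffs 0, 6, 9 → best response Full.
Node 1 against LFU: payoffs 3, 2, 0 → best response LFU.
Node 1 against ARC: payoffs 2, 4, 1 → best response ARC.
Node 2 against LFU: payoffs 9, 1, 8, 2 → best response Off.
Node 2 against ARC: payoffs 2, 1, 4, 9 → best response ARC.
Node 2 against Full: payoffs 4, 7, 8, 6 → best response LFU.
Mutual best responses: (ARC, ARC).

(ARC, ARC)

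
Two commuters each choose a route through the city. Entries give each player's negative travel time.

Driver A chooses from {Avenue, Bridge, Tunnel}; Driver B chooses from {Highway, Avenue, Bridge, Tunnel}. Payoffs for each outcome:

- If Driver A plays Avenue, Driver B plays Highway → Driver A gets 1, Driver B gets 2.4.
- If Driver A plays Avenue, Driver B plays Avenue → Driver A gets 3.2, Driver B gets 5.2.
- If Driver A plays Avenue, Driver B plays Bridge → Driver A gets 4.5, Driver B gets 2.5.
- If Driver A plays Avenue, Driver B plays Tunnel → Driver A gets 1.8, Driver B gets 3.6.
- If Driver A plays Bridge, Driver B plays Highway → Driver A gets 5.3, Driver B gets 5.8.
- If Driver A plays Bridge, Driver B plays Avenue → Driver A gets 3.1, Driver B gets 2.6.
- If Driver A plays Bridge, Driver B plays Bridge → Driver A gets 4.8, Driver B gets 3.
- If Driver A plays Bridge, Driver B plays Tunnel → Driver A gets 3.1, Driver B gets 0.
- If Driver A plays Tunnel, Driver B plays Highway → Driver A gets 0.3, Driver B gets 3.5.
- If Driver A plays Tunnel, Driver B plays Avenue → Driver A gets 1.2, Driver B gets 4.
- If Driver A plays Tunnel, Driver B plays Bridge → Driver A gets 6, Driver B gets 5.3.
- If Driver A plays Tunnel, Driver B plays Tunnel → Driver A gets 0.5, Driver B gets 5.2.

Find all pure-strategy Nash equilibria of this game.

The pure Nash equilibria are (Avenue, Avenue); (Bridge, Highway); (Tunnel, Bridge).

For each strategy profile, look for a profitable unilateral deviation.
(Avenue, Highway): Driver A can switch to Bridge (1 → 5.3). Not NE.
(Avenue, Avenue): Driver A gets 3.2, best alternative 3.1; Driver B gets 5.2, best alternative 3.6. No profitable deviation — NE.
(Avenue, Bridge): Driver A can switch to Bridge (4.5 → 4.8). Not NE.
(Avenue, Tunnel): Driver A can switch to Bridge (1.8 → 3.1). Not NE.
(Bridge, Highway): Driver A gets 5.3, best alternative 1; Driver B gets 5.8, best alternative 3. No profitable deviation — NE.
(Bridge, Avenue): Driver A can switch to Avenue (3.1 → 3.2). Not NE.
(Bridge, Bridge): Driver A can switch to Tunnel (4.8 → 6). Not NE.
(Bridge, Tunnel): Driver B can switch to Highway (0 → 5.8). Not NE.
(Tunnel, Highway): Driver A can switch to Avenue (0.3 → 1). Not NE.
(Tunnel, Avenue): Driver A can switch to Avenue (1.2 → 3.2). Not NE.
(Tunnel, Bridge): Driver A gets 6, best alternative 4.8; Driver B gets 5.3, best alternative 5.2. No profitable deviation — NE.
(The remaining 1 profile has a profitable deviation by the same check.)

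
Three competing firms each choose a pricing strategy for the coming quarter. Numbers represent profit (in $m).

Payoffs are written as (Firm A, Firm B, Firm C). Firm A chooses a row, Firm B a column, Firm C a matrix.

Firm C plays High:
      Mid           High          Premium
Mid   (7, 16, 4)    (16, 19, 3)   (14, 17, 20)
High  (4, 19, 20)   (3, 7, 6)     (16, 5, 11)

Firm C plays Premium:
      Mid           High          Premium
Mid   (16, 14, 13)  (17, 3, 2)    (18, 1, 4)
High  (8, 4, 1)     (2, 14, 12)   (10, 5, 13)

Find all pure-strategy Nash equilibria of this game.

Pure-strategy Nash equilibria: (Mid, Mid, Premium); (Mid, High, High)

Firm A against (Mid, High): payoffs 7, 4 → best response Mid.
Firm A against (Mid, Premium): payoffs 16, 8 → best response Mid.
Firm A against (High, High): payoffs 16, 3 → best response Mid.
Firm A against (High, Premium): payoffs 17, 2 → best response Mid.
Firm A against (Premium, High): payoffs 14, 16 → best response High.
Firm A against (Premium, Premium): payoffs 18, 10 → best response Mid.
Firm B against (Mid, High): payoffs 16, 19, 17 → best response High.
Firm B against (Mid, Premium): payoffs 14, 3, 1 → best response Mid.
Firm B against (High, High): payoffs 19, 7, 5 → best response Mid.
Firm B against (High, Premium): payoffs 4, 14, 5 → best response High.
Firm C against (Mid, Mid): payoffs 4, 13 → best response Premium.
Firm C against (Mid, High): payoffs 3, 2 → best response High.
Firm C against (Mid, Premium): payoffs 20, 4 → best response High.
Firm C against (High, Mid): payoffs 20, 1 → best response High.
Firm C against (High, High): payoffs 6, 12 → best response Premium.
Firm C against (High, Premium): payoffs 11, 13 → best response Premium.
Mutual best responses: (Mid, Mid, Premium); (Mid, High, High).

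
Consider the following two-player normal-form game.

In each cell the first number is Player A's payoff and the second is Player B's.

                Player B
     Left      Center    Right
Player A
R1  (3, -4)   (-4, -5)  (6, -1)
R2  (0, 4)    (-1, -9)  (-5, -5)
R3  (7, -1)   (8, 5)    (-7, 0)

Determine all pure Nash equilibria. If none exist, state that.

(R1, Left): Player A can switch to R3 (3 → 7). Not NE.
(R1, Center): Player A can switch to R2 (-4 → -1). Not NE.
(R1, Right): Player A gets 6, best alternative -5; Player B gets -1, best alternative -4. No profitable deviation — NE.
(R2, Left): Player A can switch to R1 (0 → 3). Not NE.
(R2, Center): Player A can switch to R3 (-1 → 8). Not NE.
(R2, Right): Player A can switch to R1 (-5 → 6). Not NE.
(R3, Left): Player B can switch to Center (-1 → 5). Not NE.
(R3, Center): Player A gets 8, best alternative -1; Player B gets 5, best alternative 0. No profitable deviation — NE.
(R3, Right): Player A can switch to R1 (-7 → 6). Not NE.

The pure Nash equilibria are (R1, Right), (R3, Center).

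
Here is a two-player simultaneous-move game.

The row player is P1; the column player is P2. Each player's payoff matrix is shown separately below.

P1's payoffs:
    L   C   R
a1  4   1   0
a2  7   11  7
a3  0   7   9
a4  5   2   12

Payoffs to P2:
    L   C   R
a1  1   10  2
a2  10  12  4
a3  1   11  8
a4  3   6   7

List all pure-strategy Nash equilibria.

The pure Nash equilibria are (a2, C), (a4, R).

P1 against L: payoffs 4, 7, 0, 5 → best response a2.
P1 against C: payoffs 1, 11, 7, 2 → best response a2.
P1 against R: payoffs 0, 7, 9, 12 → best response a4.
P2 against a1: payoffs 1, 10, 2 → best response C.
P2 against a2: payoffs 10, 12, 4 → best response C.
P2 against a3: payoffs 1, 11, 8 → best response C.
P2 against a4: payoffs 3, 6, 7 → best response R.
Mutual best responses: (a2, C); (a4, R).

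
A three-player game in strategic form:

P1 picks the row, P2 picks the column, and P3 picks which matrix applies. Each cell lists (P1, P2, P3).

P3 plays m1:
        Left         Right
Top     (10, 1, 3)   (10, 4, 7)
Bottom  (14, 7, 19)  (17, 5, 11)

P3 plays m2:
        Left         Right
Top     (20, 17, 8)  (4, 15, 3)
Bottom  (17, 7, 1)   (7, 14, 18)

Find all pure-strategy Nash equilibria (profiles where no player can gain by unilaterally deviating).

P1 against (Left, m1): payoffs 10, 14 → best response Bottom.
P1 against (Left, m2): payoffs 20, 17 → best response Top.
P1 against (Right, m1): payoffs 10, 17 → best response Bottom.
P1 against (Right, m2): payoffs 4, 7 → best response Bottom.
P2 against (Top, m1): payoffs 1, 4 → best response Right.
P2 against (Top, m2): payoffs 17, 15 → best response Left.
P2 against (Bottom, m1): payoffs 7, 5 → best response Left.
P2 against (Bottom, m2): payoffs 7, 14 → best response Right.
P3 against (Top, Left): payoffs 3, 8 → best response m2.
P3 against (Top, Right): payoffs 7, 3 → best response m1.
P3 against (Bottom, Left): payoffs 19, 1 → best response m1.
P3 against (Bottom, Right): payoffs 11, 18 → best response m2.
Mutual best responses: (Top, Left, m2); (Bottom, Left, m1); (Bottom, Right, m2).

(Top, Left, m2); (Bottom, Left, m1); (Bottom, Right, m2)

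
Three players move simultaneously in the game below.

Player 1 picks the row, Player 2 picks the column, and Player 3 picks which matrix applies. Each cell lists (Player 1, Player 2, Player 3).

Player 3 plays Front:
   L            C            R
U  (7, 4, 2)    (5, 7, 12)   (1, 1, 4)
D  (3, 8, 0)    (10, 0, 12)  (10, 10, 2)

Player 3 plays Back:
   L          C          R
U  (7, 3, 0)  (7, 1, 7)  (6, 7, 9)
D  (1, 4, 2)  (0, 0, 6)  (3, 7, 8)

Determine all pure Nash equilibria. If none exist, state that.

Check each profile: it is a Nash equilibrium iff no player can strictly gain by switching unilaterally.
(U, L, Front): Player 2 can switch to C (4 → 7). Not NE.
(U, L, Back): Player 2 can switch to R (3 → 7). Not NE.
(U, C, Front): Player 1 can switch to D (5 → 10). Not NE.
(U, C, Back): Player 2 can switch to L (1 → 3). Not NE.
(U, R, Front): Player 1 can switch to D (1 → 10). Not NE.
(U, R, Back): Player 1 gets 6, best alternative 3; Player 2 gets 7, best alternative 3; Player 3 gets 9, best alternative 4. No profitable deviation — NE.
(D, L, Front): Player 1 can switch to U (3 → 7). Not NE.
(D, L, Back): Player 1 can switch to U (1 → 7). Not NE.
(D, C, Front): Player 2 can switch to L (0 → 8). Not NE.
(The remaining 3 profiles each have a profitable deviation by the same check.)

(U, R, Back)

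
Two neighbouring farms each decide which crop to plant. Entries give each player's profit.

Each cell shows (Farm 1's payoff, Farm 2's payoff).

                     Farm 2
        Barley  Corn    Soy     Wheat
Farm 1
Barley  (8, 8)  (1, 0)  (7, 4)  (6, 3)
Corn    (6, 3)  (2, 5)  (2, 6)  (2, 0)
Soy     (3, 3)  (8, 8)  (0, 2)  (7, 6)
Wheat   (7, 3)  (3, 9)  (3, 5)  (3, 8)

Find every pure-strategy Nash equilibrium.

(Barley, Barley) and (Soy, Corn)

Farm 1 against Barley: payoffs 8, 6, 3, 7 → best response Barley.
Farm 1 against Corn: payoffs 1, 2, 8, 3 → best response Soy.
Farm 1 against Soy: payoffs 7, 2, 0, 3 → best response Barley.
Farm 1 against Wheat: payoffs 6, 2, 7, 3 → best response Soy.
Farm 2 against Barley: payoffs 8, 0, 4, 3 → best response Barley.
Farm 2 against Corn: payoffs 3, 5, 6, 0 → best response Soy.
Farm 2 against Soy: payoffs 3, 8, 2, 6 → best response Corn.
Farm 2 against Wheat: payoffs 3, 9, 5, 8 → best response Corn.
Mutual best responses: (Barley, Barley); (Soy, Corn).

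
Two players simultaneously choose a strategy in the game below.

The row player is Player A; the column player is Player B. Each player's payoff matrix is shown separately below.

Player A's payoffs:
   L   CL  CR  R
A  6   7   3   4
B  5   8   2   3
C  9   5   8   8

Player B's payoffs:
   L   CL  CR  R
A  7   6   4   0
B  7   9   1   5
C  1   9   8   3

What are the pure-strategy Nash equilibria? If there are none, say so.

Player A against L: payoffs 6, 5, 9 → best response C.
Player A against CL: payoffs 7, 8, 5 → best response B.
Player A against CR: payoffs 3, 2, 8 → best response C.
Player A against R: payoffs 4, 3, 8 → best response C.
Player B against A: payoffs 7, 6, 4, 0 → best response L.
Player B against B: payoffs 7, 9, 1, 5 → best response CL.
Player B against C: payoffs 1, 9, 8, 3 → best response CL.
Mutual best responses: (B, CL).

Pure NE: (B, CL)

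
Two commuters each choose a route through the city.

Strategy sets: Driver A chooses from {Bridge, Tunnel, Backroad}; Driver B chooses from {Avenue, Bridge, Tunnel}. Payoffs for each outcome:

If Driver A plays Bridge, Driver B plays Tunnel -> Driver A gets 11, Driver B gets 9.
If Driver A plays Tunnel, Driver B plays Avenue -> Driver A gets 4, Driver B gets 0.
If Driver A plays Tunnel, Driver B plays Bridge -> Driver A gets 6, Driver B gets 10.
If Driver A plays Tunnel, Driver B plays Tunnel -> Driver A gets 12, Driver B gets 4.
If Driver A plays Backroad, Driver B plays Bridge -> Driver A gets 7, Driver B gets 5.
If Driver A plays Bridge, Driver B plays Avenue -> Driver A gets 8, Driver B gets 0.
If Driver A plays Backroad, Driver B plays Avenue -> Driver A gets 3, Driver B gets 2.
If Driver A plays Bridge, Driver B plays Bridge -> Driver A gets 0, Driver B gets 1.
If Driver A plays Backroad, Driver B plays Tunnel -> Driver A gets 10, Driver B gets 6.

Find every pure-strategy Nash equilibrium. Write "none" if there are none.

Driver A against Avenue: payoffs 8, 4, 3 → best response Bridge.
Driver A against Bridge: payoffs 0, 6, 7 → best response Backroad.
Driver A against Tunnel: payoffs 11, 12, 10 → best response Tunnel.
Driver B against Bridge: payoffs 0, 1, 9 → best response Tunnel.
Driver B against Tunnel: payoffs 0, 10, 4 → best response Bridge.
Driver B against Backroad: payoffs 2, 5, 6 → best response Tunnel.
No profile is a mutual best response for all players.

No pure-strategy Nash equilibrium.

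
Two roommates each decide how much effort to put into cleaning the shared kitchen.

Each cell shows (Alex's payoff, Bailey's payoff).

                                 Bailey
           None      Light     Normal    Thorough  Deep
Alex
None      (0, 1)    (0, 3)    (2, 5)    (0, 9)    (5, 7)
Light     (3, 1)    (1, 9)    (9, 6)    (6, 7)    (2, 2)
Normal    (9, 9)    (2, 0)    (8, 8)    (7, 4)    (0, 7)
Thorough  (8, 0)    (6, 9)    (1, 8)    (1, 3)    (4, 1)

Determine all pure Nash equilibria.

Pure-strategy Nash equilibria: (Normal, None), (Thorough, Light)

For each player, find the best response to each opponent profile; mutual best responses are the pure NE.
Alex against None: payoffs 0, 3, 9, 8 → best response Normal.
Alex against Light: payoffs 0, 1, 2, 6 → best response Thorough.
Alex against Normal: payoffs 2, 9, 8, 1 → best response Light.
Alex against Thorough: payoffs 0, 6, 7, 1 → best response Normal.
Alex against Deep: payoffs 5, 2, 0, 4 → best response None.
Bailey against None: payoffs 1, 3, 5, 9, 7 → best response Thorough.
Bailey against Light: payoffs 1, 9, 6, 7, 2 → best response Light.
Bailey against Normal: payoffs 9, 0, 8, 4, 7 → best response None.
Bailey against Thorough: payoffs 0, 9, 8, 3, 1 → best response Light.
Mutual best responses: (Normal, None); (Thorough, Light).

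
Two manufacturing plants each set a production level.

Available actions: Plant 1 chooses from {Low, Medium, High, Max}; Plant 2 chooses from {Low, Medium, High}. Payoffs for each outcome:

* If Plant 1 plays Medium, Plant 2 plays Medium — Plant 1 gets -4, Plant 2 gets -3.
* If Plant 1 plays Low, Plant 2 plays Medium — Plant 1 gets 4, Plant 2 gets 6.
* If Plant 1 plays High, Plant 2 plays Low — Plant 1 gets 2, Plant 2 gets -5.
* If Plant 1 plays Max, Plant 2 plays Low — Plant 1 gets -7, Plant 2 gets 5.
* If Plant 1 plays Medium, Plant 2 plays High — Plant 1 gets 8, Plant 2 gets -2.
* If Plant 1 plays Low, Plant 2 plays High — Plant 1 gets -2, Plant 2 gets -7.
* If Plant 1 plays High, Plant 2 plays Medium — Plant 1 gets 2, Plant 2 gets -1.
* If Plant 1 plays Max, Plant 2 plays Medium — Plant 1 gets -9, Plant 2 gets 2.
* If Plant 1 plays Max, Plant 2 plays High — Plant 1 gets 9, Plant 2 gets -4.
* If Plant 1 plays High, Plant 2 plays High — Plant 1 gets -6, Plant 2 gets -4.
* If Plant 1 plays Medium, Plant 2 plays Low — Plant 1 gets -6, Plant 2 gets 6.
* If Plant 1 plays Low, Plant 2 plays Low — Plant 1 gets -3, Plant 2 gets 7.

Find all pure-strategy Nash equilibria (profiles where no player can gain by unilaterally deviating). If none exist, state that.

Plant 1 against Low: payoffs -3, -6, 2, -7 → best response High.
Plant 1 against Medium: payoffs 4, -4, 2, -9 → best response Low.
Plant 1 against High: payoffs -2, 8, -6, 9 → best response Max.
Plant 2 against Low: payoffs 7, 6, -7 → best response Low.
Plant 2 against Medium: payoffs 6, -3, -2 → best response Low.
Plant 2 against High: payoffs -5, -1, -4 → best response Medium.
Plant 2 against Max: payoffs 5, 2, -4 → best response Low.
No profile is a mutual best response for all players.

none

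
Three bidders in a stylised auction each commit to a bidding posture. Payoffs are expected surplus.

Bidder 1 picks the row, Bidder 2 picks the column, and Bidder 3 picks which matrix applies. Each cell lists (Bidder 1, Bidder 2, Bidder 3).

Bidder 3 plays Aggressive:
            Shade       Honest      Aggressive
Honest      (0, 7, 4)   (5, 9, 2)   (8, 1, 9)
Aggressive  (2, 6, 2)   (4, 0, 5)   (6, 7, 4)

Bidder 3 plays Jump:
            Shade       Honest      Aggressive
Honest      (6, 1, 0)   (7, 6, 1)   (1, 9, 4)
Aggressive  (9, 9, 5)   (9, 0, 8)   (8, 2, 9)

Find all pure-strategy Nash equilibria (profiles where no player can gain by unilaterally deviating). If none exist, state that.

Mark each player's best response to every combination of opponents' strategies; a profile where every player is best-responding is a pure Nash equilibrium.
Bidder 1 against (Shade, Aggressive): payoffs 0, 2 → best response Aggressive.
Bidder 1 against (Shade, Jump): payoffs 6, 9 → best response Aggressive.
Bidder 1 against (Honest, Aggressive): payoffs 5, 4 → best response Honest.
Bidder 1 against (Honest, Jump): payoffs 7, 9 → best response Aggressive.
Bidder 1 against (Aggressive, Aggressive): payoffs 8, 6 → best response Honest.
Bidder 1 against (Aggressive, Jump): payoffs 1, 8 → best response Aggressive.
Bidder 2 against (Honest, Aggressive): payoffs 7, 9, 1 → best response Honest.
Bidder 2 against (Honest, Jump): payoffs 1, 6, 9 → best response Aggressive.
Bidder 2 against (Aggressive, Aggressive): payoffs 6, 0, 7 → best response Aggressive.
Bidder 2 against (Aggressive, Jump): payoffs 9, 0, 2 → best response Shade.
Bidder 3 against (Honest, Shade): payoffs 4, 0 → best response Aggressive.
Bidder 3 against (Honest, Honest): payoffs 2, 1 → best response Aggressive.
Bidder 3 against (Honest, Aggressive): payoffs 9, 4 → best response Aggressive.
Bidder 3 against (Aggressive, Shade): payoffs 2, 5 → best response Jump.
Bidder 3 against (Aggressive, Honest): payoffs 5, 8 → best response Jump.
Bidder 3 against (Aggressive, Aggressive): payoffs 4, 9 → best response Jump.
Mutual best responses: (Honest, Honest, Aggressive); (Aggressive, Shade, Jump).

The pure Nash equilibria are (Honest, Honest, Aggressive) and (Aggressive, Shade, Jump).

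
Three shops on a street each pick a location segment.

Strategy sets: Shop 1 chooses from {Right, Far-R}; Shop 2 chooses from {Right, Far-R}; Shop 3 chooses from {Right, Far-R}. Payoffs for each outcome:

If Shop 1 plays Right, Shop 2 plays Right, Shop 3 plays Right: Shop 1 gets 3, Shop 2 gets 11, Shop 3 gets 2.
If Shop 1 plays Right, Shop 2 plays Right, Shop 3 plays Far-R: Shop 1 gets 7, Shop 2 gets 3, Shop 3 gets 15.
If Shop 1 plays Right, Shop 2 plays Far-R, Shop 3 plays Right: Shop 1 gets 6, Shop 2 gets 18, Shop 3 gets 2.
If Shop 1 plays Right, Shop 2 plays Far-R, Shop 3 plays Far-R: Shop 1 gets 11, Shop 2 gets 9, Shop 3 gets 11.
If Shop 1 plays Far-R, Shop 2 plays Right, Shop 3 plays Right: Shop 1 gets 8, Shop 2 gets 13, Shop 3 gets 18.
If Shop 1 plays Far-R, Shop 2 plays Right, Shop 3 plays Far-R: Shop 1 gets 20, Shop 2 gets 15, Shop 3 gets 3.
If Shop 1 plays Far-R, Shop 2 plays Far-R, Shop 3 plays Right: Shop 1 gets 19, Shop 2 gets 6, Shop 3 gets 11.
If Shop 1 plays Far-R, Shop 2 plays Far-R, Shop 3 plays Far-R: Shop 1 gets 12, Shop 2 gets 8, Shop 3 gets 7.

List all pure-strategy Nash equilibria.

Shop 1 against (Right, Right): payoffs 3, 8 → best response Far-R.
Shop 1 against (Right, Far-R): payoffs 7, 20 → best response Far-R.
Shop 1 against (Far-R, Right): payoffs 6, 19 → best response Far-R.
Shop 1 against (Far-R, Far-R): payoffs 11, 12 → best response Far-R.
Shop 2 against (Right, Right): payoffs 11, 18 → best response Far-R.
Shop 2 against (Right, Far-R): payoffs 3, 9 → best response Far-R.
Shop 2 against (Far-R, Right): payoffs 13, 6 → best response Right.
Shop 2 against (Far-R, Far-R): payoffs 15, 8 → best response Right.
Shop 3 against (Right, Right): payoffs 2, 15 → best response Far-R.
Shop 3 against (Right, Far-R): payoffs 2, 11 → best response Far-R.
Shop 3 against (Far-R, Right): payoffs 18, 3 → best response Right.
Shop 3 against (Far-R, Far-R): payoffs 11, 7 → best response Right.
Mutual best responses: (Far-R, Right, Right).

The unique pure-strategy Nash equilibrium is (Far-R, Right, Right).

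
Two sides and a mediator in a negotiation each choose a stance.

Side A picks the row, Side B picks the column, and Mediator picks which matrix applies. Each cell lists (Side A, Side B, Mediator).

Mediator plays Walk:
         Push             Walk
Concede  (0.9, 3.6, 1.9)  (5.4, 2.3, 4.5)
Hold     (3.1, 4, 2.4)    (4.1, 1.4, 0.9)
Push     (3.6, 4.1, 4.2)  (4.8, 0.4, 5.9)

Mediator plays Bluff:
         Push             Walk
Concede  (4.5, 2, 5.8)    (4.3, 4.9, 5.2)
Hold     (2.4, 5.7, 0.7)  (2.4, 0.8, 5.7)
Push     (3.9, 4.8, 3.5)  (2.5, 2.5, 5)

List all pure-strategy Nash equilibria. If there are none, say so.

(Concede, Walk, Bluff); (Push, Push, Walk)

Side A against (Push, Walk): payoffs 0.9, 3.1, 3.6 → best response Push.
Side A against (Push, Bluff): payoffs 4.5, 2.4, 3.9 → best response Concede.
Side A against (Walk, Walk): payoffs 5.4, 4.1, 4.8 → best response Concede.
Side A against (Walk, Bluff): payoffs 4.3, 2.4, 2.5 → best response Concede.
Side B against (Concede, Walk): payoffs 3.6, 2.3 → best response Push.
Side B against (Concede, Bluff): payoffs 2, 4.9 → best response Walk.
Side B against (Hold, Walk): payoffs 4, 1.4 → best response Push.
Side B against (Hold, Bluff): payoffs 5.7, 0.8 → best response Push.
Side B against (Push, Walk): payoffs 4.1, 0.4 → best response Push.
Side B against (Push, Bluff): payoffs 4.8, 2.5 → best response Push.
Mediator against (Concede, Push): payoffs 1.9, 5.8 → best response Bluff.
Mediator against (Concede, Walk): payoffs 4.5, 5.2 → best response Bluff.
Mediator against (Hold, Push): payoffs 2.4, 0.7 → best response Walk.
Mediator against (Hold, Walk): payoffs 0.9, 5.7 → best response Bluff.
Mediator against (Push, Push): payoffs 4.2, 3.5 → best response Walk.
Mediator against (Push, Walk): payoffs 5.9, 5 → best response Walk.
Mutual best responses: (Concede, Walk, Bluff); (Push, Push, Walk).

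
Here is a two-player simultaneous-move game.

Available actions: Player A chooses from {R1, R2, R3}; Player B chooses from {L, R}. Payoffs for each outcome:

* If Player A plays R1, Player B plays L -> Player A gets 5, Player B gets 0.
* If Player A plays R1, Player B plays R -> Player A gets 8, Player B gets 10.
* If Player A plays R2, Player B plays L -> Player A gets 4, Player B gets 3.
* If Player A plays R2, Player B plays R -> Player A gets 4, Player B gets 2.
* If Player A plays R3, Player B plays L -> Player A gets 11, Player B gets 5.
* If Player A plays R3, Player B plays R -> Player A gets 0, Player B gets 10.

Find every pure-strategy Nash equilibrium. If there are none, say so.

Pure NE: (R1, R)

(R1, L): Player A can switch to R3 (5 → 11). Not NE.
(R1, R): Player A gets 8, best alternative 4; Player B gets 10, best alternative 0. No profitable deviation — NE.
(R2, L): Player A can switch to R1 (4 → 5). Not NE.
(R2, R): Player A can switch to R1 (4 → 8). Not NE.
(R3, L): Player B can switch to R (5 → 10). Not NE.
(R3, R): Player A can switch to R1 (0 → 8). Not NE.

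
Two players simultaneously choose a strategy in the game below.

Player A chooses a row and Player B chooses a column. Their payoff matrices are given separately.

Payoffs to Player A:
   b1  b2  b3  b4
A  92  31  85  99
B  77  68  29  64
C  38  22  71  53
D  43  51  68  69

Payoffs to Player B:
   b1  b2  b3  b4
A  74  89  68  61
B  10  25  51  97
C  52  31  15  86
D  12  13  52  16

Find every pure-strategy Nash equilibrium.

No pure-strategy Nash equilibrium.

For each player, find the best response to each opponent profile; mutual best responses are the pure NE.
Player A against b1: payoffs 92, 77, 38, 43 → best response A.
Player A against b2: payoffs 31, 68, 22, 51 → best response B.
Player A against b3: payoffs 85, 29, 71, 68 → best response A.
Player A against b4: payoffs 99, 64, 53, 69 → best response A.
Player B against A: payoffs 74, 89, 68, 61 → best response b2.
Player B against B: payoffs 10, 25, 51, 97 → best response b4.
Player B against C: payoffs 52, 31, 15, 86 → best response b4.
Player B against D: payoffs 12, 13, 52, 16 → best response b3.
No profile is a mutual best response for all players.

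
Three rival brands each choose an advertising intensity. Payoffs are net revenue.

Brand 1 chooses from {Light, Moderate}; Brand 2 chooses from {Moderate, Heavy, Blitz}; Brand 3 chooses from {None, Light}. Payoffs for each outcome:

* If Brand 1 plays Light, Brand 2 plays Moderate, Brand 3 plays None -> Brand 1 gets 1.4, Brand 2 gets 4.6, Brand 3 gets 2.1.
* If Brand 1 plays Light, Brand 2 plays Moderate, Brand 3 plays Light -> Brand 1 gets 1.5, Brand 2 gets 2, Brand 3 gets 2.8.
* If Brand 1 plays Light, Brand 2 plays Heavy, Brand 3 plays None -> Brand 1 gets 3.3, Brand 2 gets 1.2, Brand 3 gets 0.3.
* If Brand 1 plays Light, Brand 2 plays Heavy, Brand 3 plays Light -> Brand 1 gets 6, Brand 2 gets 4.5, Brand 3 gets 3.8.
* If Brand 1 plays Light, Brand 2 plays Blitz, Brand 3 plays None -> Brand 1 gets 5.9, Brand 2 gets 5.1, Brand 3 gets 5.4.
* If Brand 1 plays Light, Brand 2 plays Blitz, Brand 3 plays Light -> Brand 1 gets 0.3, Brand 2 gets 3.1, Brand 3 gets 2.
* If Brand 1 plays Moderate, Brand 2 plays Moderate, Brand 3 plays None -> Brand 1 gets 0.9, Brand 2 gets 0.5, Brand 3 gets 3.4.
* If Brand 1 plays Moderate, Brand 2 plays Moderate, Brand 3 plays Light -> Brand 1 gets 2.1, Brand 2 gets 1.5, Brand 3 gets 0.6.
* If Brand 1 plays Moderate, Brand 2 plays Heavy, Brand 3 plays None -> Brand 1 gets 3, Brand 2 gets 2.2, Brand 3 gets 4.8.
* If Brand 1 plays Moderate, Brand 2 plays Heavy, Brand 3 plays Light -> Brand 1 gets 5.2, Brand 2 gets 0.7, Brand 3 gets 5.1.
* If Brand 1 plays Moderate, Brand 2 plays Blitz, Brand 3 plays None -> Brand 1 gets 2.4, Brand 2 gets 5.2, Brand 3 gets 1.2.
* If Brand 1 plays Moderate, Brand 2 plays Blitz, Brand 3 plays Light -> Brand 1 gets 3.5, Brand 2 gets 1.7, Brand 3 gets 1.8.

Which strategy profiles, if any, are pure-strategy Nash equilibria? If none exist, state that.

(Light, Moderate, None): Brand 2 can switch to Blitz (4.6 → 5.1). Not NE.
(Light, Moderate, Light): Brand 1 can switch to Moderate (1.5 → 2.1). Not NE.
(Light, Heavy, None): Brand 2 can switch to Moderate (1.2 → 4.6). Not NE.
(Light, Heavy, Light): Brand 1 gets 6, best alternative 5.2; Brand 2 gets 4.5, best alternative 3.1; Brand 3 gets 3.8, best alternative 0.3. No profitable deviation — NE.
(Light, Blitz, None): Brand 1 gets 5.9, best alternative 2.4; Brand 2 gets 5.1, best alternative 4.6; Brand 3 gets 5.4, best alternative 2. No profitable deviation — NE.
(Light, Blitz, Light): Brand 1 can switch to Moderate (0.3 → 3.5). Not NE.
(Moderate, Moderate, None): Brand 1 can switch to Light (0.9 → 1.4). Not NE.
(Moderate, Moderate, Light): Brand 2 can switch to Blitz (1.5 → 1.7). Not NE.
(Moderate, Heavy, None): Brand 1 can switch to Light (3 → 3.3). Not NE.
(Moderate, Heavy, Light): Brand 1 can switch to Light (5.2 → 6). Not NE.
(Moderate, Blitz, None): Brand 1 can switch to Light (2.4 → 5.9). Not NE.
(Moderate, Blitz, Light): Brand 1 gets 3.5, best alternative 0.3; Brand 2 gets 1.7, best alternative 1.5; Brand 3 gets 1.8, best alternative 1.2. No profitable deviation — NE.

The pure Nash equilibria are (Light, Heavy, Light); (Light, Blitz, None); (Moderate, Blitz, Light).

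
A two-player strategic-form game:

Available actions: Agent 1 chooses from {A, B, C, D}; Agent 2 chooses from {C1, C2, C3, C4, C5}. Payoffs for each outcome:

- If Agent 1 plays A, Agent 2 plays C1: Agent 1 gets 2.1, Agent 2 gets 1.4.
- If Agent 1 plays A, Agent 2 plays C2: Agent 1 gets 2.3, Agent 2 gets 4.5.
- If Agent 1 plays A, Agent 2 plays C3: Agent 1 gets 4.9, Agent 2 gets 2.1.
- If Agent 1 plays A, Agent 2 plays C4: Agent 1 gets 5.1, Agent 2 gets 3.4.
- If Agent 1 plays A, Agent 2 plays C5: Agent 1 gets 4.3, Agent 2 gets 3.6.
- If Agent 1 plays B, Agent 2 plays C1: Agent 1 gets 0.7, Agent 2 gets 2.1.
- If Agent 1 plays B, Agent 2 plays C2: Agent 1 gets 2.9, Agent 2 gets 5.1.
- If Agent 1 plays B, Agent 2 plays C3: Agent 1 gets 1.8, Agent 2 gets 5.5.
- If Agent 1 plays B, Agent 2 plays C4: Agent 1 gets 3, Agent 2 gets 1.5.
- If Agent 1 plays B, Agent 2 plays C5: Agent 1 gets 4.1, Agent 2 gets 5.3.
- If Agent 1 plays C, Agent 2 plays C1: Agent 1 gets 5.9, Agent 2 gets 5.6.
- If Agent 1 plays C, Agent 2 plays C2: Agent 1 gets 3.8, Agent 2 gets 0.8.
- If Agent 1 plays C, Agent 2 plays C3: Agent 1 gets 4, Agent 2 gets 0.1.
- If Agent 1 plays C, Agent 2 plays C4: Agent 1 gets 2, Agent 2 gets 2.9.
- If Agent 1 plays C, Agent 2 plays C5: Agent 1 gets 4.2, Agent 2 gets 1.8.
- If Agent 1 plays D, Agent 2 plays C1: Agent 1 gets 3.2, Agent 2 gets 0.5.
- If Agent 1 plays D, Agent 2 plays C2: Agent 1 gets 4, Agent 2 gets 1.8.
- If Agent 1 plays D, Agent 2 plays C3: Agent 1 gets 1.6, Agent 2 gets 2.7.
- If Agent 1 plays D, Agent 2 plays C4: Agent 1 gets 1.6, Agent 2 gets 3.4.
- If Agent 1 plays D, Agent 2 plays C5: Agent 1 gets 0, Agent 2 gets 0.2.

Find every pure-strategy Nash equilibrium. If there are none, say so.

(C, C1)

Check each profile: it is a Nash equilibrium iff no player can strictly gain by switching unilaterally.
(A, C1): Agent 1 can switch to C (2.1 → 5.9). Not NE.
(A, C2): Agent 1 can switch to B (2.3 → 2.9). Not NE.
(A, C3): Agent 2 can switch to C2 (2.1 → 4.5). Not NE.
(A, C4): Agent 2 can switch to C2 (3.4 → 4.5). Not NE.
(A, C5): Agent 2 can switch to C2 (3.6 → 4.5). Not NE.
(B, C1): Agent 1 can switch to A (0.7 → 2.1). Not NE.
(B, C2): Agent 1 can switch to C (2.9 → 3.8). Not NE.
(B, C3): Agent 1 can switch to A (1.8 → 4.9). Not NE.
(C, C1): Agent 1 gets 5.9, best alternative 3.2; Agent 2 gets 5.6, best alternative 2.9. No profitable deviation — NE.
(The remaining 11 profiles each have a profitable deviation by the same check.)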